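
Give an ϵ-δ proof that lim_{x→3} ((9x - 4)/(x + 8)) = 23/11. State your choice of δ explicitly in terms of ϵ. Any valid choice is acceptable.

Let ϵ > 0 be given. We want δ > 0 with 0 < |x − 3| < δ ⇒ |(9x - 4)/(x + 8) − (23/11)| < ϵ.
Combining over a common denominator, (9x - 4)/(x + 8) − (23/11) = [(9x - 4)·11 − 23·(x + 8)] / [11·(x + 8)] = 76(x − 3) / (11(x + 8)).
So |(9x - 4)/(x + 8) − (23/11)| = 76|x − 3| / (11·|x + 8|).
Restrict δ ≤ 11/2. Then |x − 3| < 11/2 gives |x + 8| = |(x − 3) + 11| ≥ 11 − 11/2 = 11/2.
Hence |(9x - 4)/(x + 8) − (23/11)| < 76|x − 3|/(11·(11/2)) = (152/121)|x − 3|, which is < ϵ once |x − 3| < (121/152)ϵ.
Take δ = min(11/2, (121/152)ϵ). Then 0 < |x − 3| < δ forces both bounds, so |(9x - 4)/(x + 8) − (23/11)| < ϵ.

δ = min(11/2, (121/152)ϵ)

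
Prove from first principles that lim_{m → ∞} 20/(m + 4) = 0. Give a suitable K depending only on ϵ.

Fix ϵ > 0. For m ≥ 1, |20/(m + 4) − 0| = 20/(m + 4) ≤ 20/m.
We need 20/m < ϵ, i.e. m > 20/ϵ.
Take K = 20/ϵ. If m > K then |20/(m + 4)| ≤ 20/m < ϵ.

K = 20/ϵ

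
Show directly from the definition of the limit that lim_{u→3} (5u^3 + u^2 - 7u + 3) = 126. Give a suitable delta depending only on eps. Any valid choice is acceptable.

delta = min(1, eps/185)

Let eps > 0 be given. We want delta > 0 such that 0 < |u − 3| < delta implies |(5u^3 + u^2 - 7u + 3) − 126| < eps.
(5u^3 + u^2 - 7u + 3) − 126 = 5u^3 + u^2 - 7u - 123 = (u − 3)(5u^2 + 16u + 41).
So |(5u^3 + u^2 - 7u + 3) − 126| = |u − 3|·|5u^2 + 16u + 41|.
Require delta ≤ 1. Then |u − 3| < 1 gives |u| < 4, and by the triangle inequality |5u^2 + 16u + 41| ≤ 5·4^2 + 16·4 + 41 = 185.
Hence |(5u^3 + u^2 - 7u + 3) − 126| ≤ 185|u − 3| < eps provided |u − 3| < eps/185.
Take delta = min(1, eps/185). Then 0 < |u − 3| < delta gives both |u − 3| < 1 and |u − 3| < eps/185, so |(5u^3 + u^2 - 7u + 3) − 126| < eps.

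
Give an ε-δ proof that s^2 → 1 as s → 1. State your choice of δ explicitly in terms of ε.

Let ε > 0 be given. We seek δ > 0 with 0 < |s − 1| < δ ⇒ |s^2 − 1| < ε.
Factor: s^2 − 1 = (s − 1)(s + 1), so |s^2 − 1| = |s − 1|·|s + 1|.
Impose δ ≤ 1 so that |s| < 2; then |s + 1| ≤ 3.
Hence |s^2 − 1| ≤ 3|s − 1|, which is < ε once |s − 1| < ε/3.
Take δ = min(1, ε/3). If 0 < |s − 1| < δ then both bounds hold and |s^2 − 1| ≤ 3|s − 1| < 3·(ε/3) = ε.

δ = min(1, ε/3)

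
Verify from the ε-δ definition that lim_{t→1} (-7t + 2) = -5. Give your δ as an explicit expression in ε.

Fix ε > 0. We need δ > 0 so that 0 < |t − 1| < δ implies |(-7t + 2) + 5| < ε.
Since (-7t + 2) + 5 = -7(t − 1), we have |(-7t + 2) + 5| = 7|t − 1|.
So 7|t − 1| < ε exactly when |t − 1| < ε/7.
Choosing δ = ε/7 gives |(-7t + 2) + 5| = 7|t − 1| < ε whenever |t − 1| < δ.

δ = ε/7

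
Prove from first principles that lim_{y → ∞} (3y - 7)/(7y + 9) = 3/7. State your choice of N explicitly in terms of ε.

N = (76/49)/ε

Let ε > 0 be given. We seek N > 0 such that y > N implies |(3y - 7)/(7y + 9) − (3/7)| < ε.
(3y - 7)/(7y + 9) − (3/7) = (7(3y - 7) − 3(7y + 9)) / (7(7y + 9)) = -76/(7(7y + 9)).
For y > 0 we have 7y + 9 > 7y, so |(3y - 7)/(7y + 9) − (3/7)| = 76/(7(7y + 9)) < 76/(7·7y) = (76/49)/y.
Thus |(3y - 7)/(7y + 9) − (3/7)| < ε whenever y > (76/49)/ε.
Take N = (76/49)/ε. If y > N then |(3y - 7)/(7y + 9) − (3/7)| < (76/49)/y < ε.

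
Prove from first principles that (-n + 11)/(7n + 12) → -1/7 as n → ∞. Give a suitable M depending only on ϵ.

Fix ϵ > 0. For n ≥ 1, |(-n + 11)/(7n + 12) + 1/7| = |89|/(7(7n + 12)) = 89/(7(7n + 12)).
Since 7n + 12 ≥ 7n for n ≥ 1, this is ≤ 89/(7·7n) = (89/49)/n.
So |(-n + 11)/(7n + 12) + 1/7| < ϵ whenever n > (89/49)/ϵ.
Take M = (89/49)/ϵ. If n > M then |(-n + 11)/(7n + 12) + 1/7| ≤ (89/49)/n < ϵ.

M = (89/49)/ϵ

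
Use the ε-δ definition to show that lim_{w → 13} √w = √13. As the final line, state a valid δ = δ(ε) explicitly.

δ = min(13, √13·ε)

Suppose ε > 0. We want δ > 0 such that 0 < |w − 13| < δ implies |√w − √13| < ε.
Rationalise: √w − √13 = (w − 13)/(√w + √13), so |√w − √13| = |w − 13|/(√w + √13).
Restrict δ ≤ 13 so that |w − 13| < 13 forces w > 0, and then √w + √13 > √13.
Hence |√w − √13| < |w − 13|/√13, which is < ε once |w − 13| < √13·ε.
Take δ = min(13, √13·ε). If 0 < |w − 13| < δ then w > 0 and |√w − √13| < |w − 13|/√13 < ε.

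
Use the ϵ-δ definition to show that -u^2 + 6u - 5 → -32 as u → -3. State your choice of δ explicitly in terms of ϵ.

Suppose ϵ > 0. We want δ > 0 such that 0 < |u + 3| < δ implies |(-u^2 + 6u - 5) + 32| < ϵ.
(-u^2 + 6u - 5) + 32 = -u^2 + 6u + 27 = (u + 3)(-u + 9).
So |(-u^2 + 6u - 5) + 32| = |u + 3|·|-u + 9|.
Require δ ≤ 2. Then |u + 3| < 2 gives |u| < 5, and by the triangle inequality |-u + 9| ≤ 5 + 9 = 14.
Hence |(-u^2 + 6u - 5) + 32| ≤ 14|u + 3| < ϵ provided |u + 3| < ϵ/14.
Take δ = min(2, ϵ/14). Then 0 < |u + 3| < δ gives both |u + 3| < 2 and |u + 3| < ϵ/14, so |(-u^2 + 6u - 5) + 32| < ϵ.

δ = min(2, ϵ/14)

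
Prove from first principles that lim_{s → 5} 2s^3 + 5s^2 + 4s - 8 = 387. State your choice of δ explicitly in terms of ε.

Fix ε > 0. We want δ > 0 such that 0 < |s − 5| < δ implies |(2s^3 + 5s^2 + 4s - 8) − 387| < ε.
(2s^3 + 5s^2 + 4s - 8) − 387 = 2s^3 + 5s^2 + 4s - 395 = (s − 5)(2s^2 + 15s + 79).
So |(2s^3 + 5s^2 + 4s - 8) − 387| = |s − 5|·|2s^2 + 15s + 79|.
Assume first that |s − 5| < 1, so |s| < 6. Then |2s^2 + 15s + 79| ≤ 2·6^2 + 15·6 + 79 = 241.
Hence |(2s^3 + 5s^2 + 4s - 8) − 387| ≤ 241|s − 5| < ε provided |s − 5| < ε/241.
Choosing δ = min(1, ε/241) ensures both conditions, hence |(2s^3 + 5s^2 + 4s - 8) − 387| < ε.

δ = min(1, ε/241)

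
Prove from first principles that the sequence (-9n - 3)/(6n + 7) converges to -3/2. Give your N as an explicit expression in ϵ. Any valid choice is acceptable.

Let ϵ > 0 be given. For n ≥ 1, |(-9n - 3)/(6n + 7) + 3/2| = |45|/(6(6n + 7)) = 45/(6(6n + 7)).
Since 6n + 7 ≥ 6n for n ≥ 1, this is ≤ 45/(6·6n) = (5/4)/n.
So |(-9n - 3)/(6n + 7) + 3/2| < ϵ whenever n > (5/4)/ϵ.
Take N = (5/4)/ϵ. If n > N then |(-9n - 3)/(6n + 7) + 3/2| ≤ (5/4)/n < ϵ.

N = (5/4)/ϵ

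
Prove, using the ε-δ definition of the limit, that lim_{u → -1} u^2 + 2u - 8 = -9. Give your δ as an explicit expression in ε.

Let ε > 0 be given. We want δ > 0 such that 0 < |u + 1| < δ implies |(u^2 + 2u - 8) + 9| < ε.
(u^2 + 2u - 8) + 9 = u^2 + 2u + 1 = (u + 1)(u + 1).
So |(u^2 + 2u - 8) + 9| = |u + 1|·|u + 1|.
Assume first that |u + 1| < 1, so |u| < 2. Then |u + 1| ≤ 2 + 1 = 3.
Hence |(u^2 + 2u - 8) + 9| ≤ 3|u + 1| < ε provided |u + 1| < ε/3.
Take δ = min(1, ε/3). Then 0 < |u + 1| < δ gives both |u + 1| < 1 and |u + 1| < ε/3, so |(u^2 + 2u - 8) + 9| < ε.

δ = min(1, ε/3)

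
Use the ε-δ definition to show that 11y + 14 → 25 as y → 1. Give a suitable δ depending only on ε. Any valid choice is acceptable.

Fix ε > 0. We need δ > 0 so that 0 < |y − 1| < δ implies |(11y + 14) − 25| < ε.
Since (11y + 14) − 25 = 11(y − 1), we have |(11y + 14) − 25| = 11|y − 1|.
So 11|y − 1| < ε exactly when |y − 1| < ε/11.
Choosing δ = ε/11 gives |(11y + 14) − 25| = 11|y − 1| < ε whenever |y − 1| < δ.

δ = ε/11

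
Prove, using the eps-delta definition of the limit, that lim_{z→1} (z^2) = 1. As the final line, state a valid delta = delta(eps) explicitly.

delta = min(2, eps/4)

Fix eps > 0. We seek delta > 0 with 0 < |z − 1| < delta ⇒ |z^2 − 1| < eps.
Factor: z^2 − 1 = (z − 1)(z + 1), so |z^2 − 1| = |z − 1|·|z + 1|.
Restrict delta ≤ 2. Then |z − 1| < 2 gives |z| < 3, so by the triangle inequality |z + 1| ≤ 3 + 1 = 4.
Hence |z^2 − 1| ≤ 4|z − 1|, which is < eps once |z − 1| < eps/4.
Take delta = min(2, eps/4). If 0 < |z − 1| < delta then both bounds hold and |z^2 − 1| ≤ 4|z − 1| < 4·(eps/4) = eps.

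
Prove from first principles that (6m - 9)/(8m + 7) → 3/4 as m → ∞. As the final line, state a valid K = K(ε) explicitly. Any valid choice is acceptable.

K = (57/32)/ε

Let ε > 0. For m ≥ 1, |(6m - 9)/(8m + 7) − (3/4)| = |-114|/(8(8m + 7)) = 114/(8(8m + 7)).
Since 8m + 7 ≥ 8m for m ≥ 1, this is ≤ 114/(8·8m) = (57/32)/m.
So |(6m - 9)/(8m + 7) − (3/4)| < ε whenever m > (57/32)/ε.
Take K = (57/32)/ε. If m > K then |(6m - 9)/(8m + 7) − (3/4)| ≤ (57/32)/m < ε.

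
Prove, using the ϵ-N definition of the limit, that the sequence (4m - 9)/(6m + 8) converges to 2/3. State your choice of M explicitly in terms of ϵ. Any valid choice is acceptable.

M = (43/18)/ϵ

Suppose ϵ > 0. For m ≥ 1, |(4m - 9)/(6m + 8) − (2/3)| = |-86|/(6(6m + 8)) = 86/(6(6m + 8)).
Since 6m + 8 ≥ 6m for m ≥ 1, this is ≤ 86/(6·6m) = (43/18)/m.
So |(4m - 9)/(6m + 8) − (2/3)| < ϵ whenever m > (43/18)/ϵ.
Take M = (43/18)/ϵ. If m > M then |(4m - 9)/(6m + 8) − (2/3)| ≤ (43/18)/m < ϵ.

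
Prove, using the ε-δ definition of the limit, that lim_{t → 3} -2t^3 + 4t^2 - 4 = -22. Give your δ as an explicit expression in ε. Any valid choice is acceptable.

Suppose ε > 0. We want δ > 0 such that 0 < |t − 3| < δ implies |(-2t^3 + 4t^2 - 4) + 22| < ε.
(-2t^3 + 4t^2 - 4) + 22 = -2t^3 + 4t^2 + 18 = (t − 3)(-2t^2 - 2t - 6).
So |(-2t^3 + 4t^2 - 4) + 22| = |t − 3|·|-2t^2 - 2t - 6|.
Require δ ≤ 1. Then |t − 3| < 1 gives |t| < 4, and by the triangle inequality |-2t^2 - 2t - 6| ≤ 2·4^2 + 2·4 + 6 = 46.
Hence |(-2t^3 + 4t^2 - 4) + 22| ≤ 46|t − 3| < ε provided |t − 3| < ε/46.
Take δ = min(1, ε/46). Then 0 < |t − 3| < δ gives both |t − 3| < 1 and |t − 3| < ε/46, so |(-2t^3 + 4t^2 - 4) + 22| < ε.

δ = min(1, ε/46)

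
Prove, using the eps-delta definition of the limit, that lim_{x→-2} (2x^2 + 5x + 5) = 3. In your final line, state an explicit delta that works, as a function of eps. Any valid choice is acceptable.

Fix eps > 0. We want delta > 0 such that 0 < |x + 2| < delta implies |(2x^2 + 5x + 5) − 3| < eps.
(2x^2 + 5x + 5) − 3 = 2x^2 + 5x + 2 = (x + 2)(2x + 1).
So |(2x^2 + 5x + 5) − 3| = |x + 2|·|2x + 1|.
Require delta ≤ 2. Then |x + 2| < 2 gives |x| < 4, and by the triangle inequality |2x + 1| ≤ 2·4 + 1 = 9.
Hence |(2x^2 + 5x + 5) − 3| ≤ 9|x + 2| < eps provided |x + 2| < eps/9.
Choosing delta = min(2, eps/9) ensures both conditions, hence |(2x^2 + 5x + 5) − 3| < eps.

delta = min(2, eps/9)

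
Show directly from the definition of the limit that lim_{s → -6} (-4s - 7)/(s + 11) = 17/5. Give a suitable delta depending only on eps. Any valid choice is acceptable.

delta = min(5/2, (25/74)eps)

Fix eps > 0. We want delta > 0 with 0 < |s + 6| < delta ⇒ |(-4s - 7)/(s + 11) − (17/5)| < eps.
Combining over a common denominator, (-4s - 7)/(s + 11) − (17/5) = [(-4s - 7)·5 − 17·(s + 11)] / [5·(s + 11)] = -37(s + 6) / (5(s + 11)).
So |(-4s - 7)/(s + 11) − (17/5)| = 37|s + 6| / (5·|s + 11|).
Require delta ≤ 5/2, so |s + 11| ≥ |5| − |s + 6| > 5 − 5/2 = 5/2.
Hence |(-4s - 7)/(s + 11) − (17/5)| < 37|s + 6|/(5·(5/2)) = (74/25)|s + 6|, which is < eps once |s + 6| < (25/74)eps.
Take delta = min(5/2, (25/74)eps). Then 0 < |s + 6| < delta forces both bounds, so |(-4s - 7)/(s + 11) − (17/5)| < eps.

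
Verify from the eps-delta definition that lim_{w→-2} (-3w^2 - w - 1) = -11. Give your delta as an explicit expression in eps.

Fix eps > 0. We want delta > 0 such that 0 < |w + 2| < delta implies |(-3w^2 - w - 1) + 11| < eps.
(-3w^2 - w - 1) + 11 = -3w^2 - w + 10 = (w + 2)(-3w + 5).
So |(-3w^2 - w - 1) + 11| = |w + 2|·|-3w + 5|.
Require delta ≤ 2. Then |w + 2| < 2 gives |w| < 4, and by the triangle inequality |-3w + 5| ≤ 3·4 + 5 = 17.
Hence |(-3w^2 - w - 1) + 11| ≤ 17|w + 2| < eps provided |w + 2| < eps/17.
Take delta = min(2, eps/17). Then 0 < |w + 2| < delta gives both |w + 2| < 2 and |w + 2| < eps/17, so |(-3w^2 - w - 1) + 11| < eps.

delta = min(2, eps/17)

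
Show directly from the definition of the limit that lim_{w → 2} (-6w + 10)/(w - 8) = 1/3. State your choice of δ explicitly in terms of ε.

δ = min(3, (9/19)ε)

Suppose ε > 0. We want δ > 0 with 0 < |w − 2| < δ ⇒ |(-6w + 10)/(w - 8) − (1/3)| < ε.
Combining over a common denominator, (-6w + 10)/(w - 8) − (1/3) = [(-6w + 10)·(-6) − (-2)·(w - 8)] / [(-6)·(w - 8)] = 38(w − 2) / ((-6)(w - 8)).
So |(-6w + 10)/(w - 8) − (1/3)| = 38|w − 2| / (6·|w − 8|).
Require δ ≤ 3, so |w − 8| ≥ |-6| − |w − 2| > 6 − 3 = 3.
Hence |(-6w + 10)/(w - 8) − (1/3)| < 38|w − 2|/(6·3) = (19/9)|w − 2|, which is < ε once |w − 2| < (9/19)ε.
Take δ = min(3, (9/19)ε). Then 0 < |w − 2| < δ forces both bounds, so |(-6w + 10)/(w - 8) − (1/3)| < ε.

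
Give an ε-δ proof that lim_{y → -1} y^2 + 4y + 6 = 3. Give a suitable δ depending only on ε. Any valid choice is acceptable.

δ = min(2, ε/6)

Let ε > 0 be given. We want δ > 0 such that 0 < |y + 1| < δ implies |(y^2 + 4y + 6) − 3| < ε.
(y^2 + 4y + 6) − 3 = y^2 + 4y + 3 = (y + 1)(y + 3).
So |(y^2 + 4y + 6) − 3| = |y + 1|·|y + 3|.
Assume first that |y + 1| < 2, so |y| < 3. Then |y + 3| ≤ 3 + 3 = 6.
Hence |(y^2 + 4y + 6) − 3| ≤ 6|y + 1| < ε provided |y + 1| < ε/6.
Take δ = min(2, ε/6). Then 0 < |y + 1| < δ gives both |y + 1| < 2 and |y + 1| < ε/6, so |(y^2 + 4y + 6) − 3| < ε.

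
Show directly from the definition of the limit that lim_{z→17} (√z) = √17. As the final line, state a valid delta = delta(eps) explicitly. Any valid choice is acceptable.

Let eps > 0 be given. We want delta > 0 such that 0 < |z − 17| < delta implies |√z − √17| < eps.
Multiplying by the conjugate, |√z − √17| = |z − 17|/(√z + √17).
Restrict delta ≤ 17 so that |z − 17| < 17 forces z > 0, and then √z + √17 > √17.
Hence |√z − √17| < |z − 17|/√17, which is < eps once |z − 17| < √17·eps.
Take delta = min(17, √17·eps). If 0 < |z − 17| < delta then z > 0 and |√z − √17| < |z − 17|/√17 < eps.

delta = min(17, √17·eps)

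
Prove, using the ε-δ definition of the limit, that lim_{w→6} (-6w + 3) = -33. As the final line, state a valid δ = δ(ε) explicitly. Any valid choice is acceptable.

Fix ε > 0. We need δ > 0 so that 0 < |w − 6| < δ implies |(-6w + 3) + 33| < ε.
Since (-6w + 3) + 33 = -6(w − 6), we have |(-6w + 3) + 33| = 6|w − 6|.
So 6|w − 6| < ε exactly when |w − 6| < ε/6.
Choosing δ = ε/6 gives |(-6w + 3) + 33| = 6|w − 6| < ε whenever |w − 6| < δ.

δ = ε/6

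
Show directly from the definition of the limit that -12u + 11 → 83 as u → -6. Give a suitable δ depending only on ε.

δ = ε/12

Suppose ε > 0. We need δ > 0 so that 0 < |u + 6| < δ implies |(-12u + 11) − 83| < ε.
|(-12u + 11) − 83| = |-12u - 72| = 12|u + 6|.
So 12|u + 6| < ε exactly when |u + 6| < ε/12.
Take δ = ε/12. If 0 < |u + 6| < δ then |(-12u + 11) − 83| = 12|u + 6| < 12·(ε/12) = ε.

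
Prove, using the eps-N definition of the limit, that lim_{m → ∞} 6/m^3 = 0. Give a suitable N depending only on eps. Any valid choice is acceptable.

N = (6/eps)^{1/3}

Fix eps > 0. For m ≥ 1, |6/m^3 − 0| = 6/m^3.
6/m^3 < eps ⇔ m^3 > 6/eps ⇔ m > (6/eps)^{1/3}.
Take N = (6/eps)^{1/3}. Then m > N implies 6/m^3 < eps.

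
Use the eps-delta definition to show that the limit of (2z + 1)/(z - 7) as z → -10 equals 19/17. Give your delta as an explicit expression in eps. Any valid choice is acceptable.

delta = min(17/2, (289/30)eps)

Suppose eps > 0. We want delta > 0 with 0 < |z + 10| < delta ⇒ |(2z + 1)/(z - 7) − (19/17)| < eps.
Combining over a common denominator, (2z + 1)/(z - 7) − (19/17) = [(2z + 1)·(-17) − (-19)·(z - 7)] / [(-17)·(z - 7)] = -15(z + 10) / ((-17)(z - 7)).
So |(2z + 1)/(z - 7) − (19/17)| = 15|z + 10| / (17·|z − 7|).
Restrict delta ≤ 17/2. Then |z + 10| < 17/2 gives |z − 7| = |(z + 10) + (-17)| ≥ 17 − 17/2 = 17/2.
Hence |(2z + 1)/(z - 7) − (19/17)| < 15|z + 10|/(17·(17/2)) = (30/289)|z + 10|, which is < eps once |z + 10| < (289/30)eps.
Take delta = min(17/2, (289/30)eps). Then 0 < |z + 10| < delta forces both bounds, so |(2z + 1)/(z - 7) − (19/17)| < eps.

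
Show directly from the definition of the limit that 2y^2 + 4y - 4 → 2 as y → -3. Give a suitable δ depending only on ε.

δ = min(1, ε/10)

Suppose ε > 0. We want δ > 0 such that 0 < |y + 3| < δ implies |(2y^2 + 4y - 4) − 2| < ε.
(2y^2 + 4y - 4) − 2 = 2y^2 + 4y - 6 = (y + 3)(2y - 2).
So |(2y^2 + 4y - 4) − 2| = |y + 3|·|2y - 2|.
Assume first that |y + 3| < 1, so |y| < 4. Then |2y - 2| ≤ 2·4 + 2 = 10.
Hence |(2y^2 + 4y - 4) − 2| ≤ 10|y + 3| < ε provided |y + 3| < ε/10.
Choosing δ = min(1, ε/10) ensures both conditions, hence |(2y^2 + 4y - 4) − 2| < ε.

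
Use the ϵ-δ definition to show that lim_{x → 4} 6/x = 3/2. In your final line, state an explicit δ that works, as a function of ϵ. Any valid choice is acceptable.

δ = min(2, (4/3)ϵ)

Let ϵ > 0 be given. We seek δ > 0 such that 0 < |x − 4| < δ implies |6/x − (3/2)| < ϵ.
|6/x − (3/2)| = 6·|4 − x|/(4·|x|) = 6|x − 4|/(4|x|).
Restrict δ ≤ 2. Then |x − 4| < 2 gives |x| > 2, so 4|x| > 8.
Then |6/x − (3/2)| < 6|x − 4|/8, which is < ϵ when |x − 4| < (4/3)ϵ.
Take δ = min(2, (4/3)ϵ). Then 0 < |x − 4| < δ gives both |x − 4| < 2 and |x − 4| < (4/3)ϵ, so |6/x − (3/2)| < ϵ.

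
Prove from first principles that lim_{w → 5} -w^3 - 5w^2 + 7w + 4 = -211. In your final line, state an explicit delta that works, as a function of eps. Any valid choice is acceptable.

delta = min(2, eps/162)

Suppose eps > 0. We want delta > 0 such that 0 < |w − 5| < delta implies |(-w^3 - 5w^2 + 7w + 4) + 211| < eps.
(-w^3 - 5w^2 + 7w + 4) + 211 = -w^3 - 5w^2 + 7w + 215 = (w − 5)(-w^2 - 10w - 43).
So |(-w^3 - 5w^2 + 7w + 4) + 211| = |w − 5|·|-w^2 - 10w - 43|.
Require delta ≤ 2. Then |w − 5| < 2 gives |w| < 7, and by the triangle inequality |-w^2 - 10w - 43| ≤ 7^2 + 10·7 + 43 = 162.
Hence |(-w^3 - 5w^2 + 7w + 4) + 211| ≤ 162|w − 5| < eps provided |w − 5| < eps/162.
Choosing delta = min(2, eps/162) ensures both conditions, hence |(-w^3 - 5w^2 + 7w + 4) + 211| < eps.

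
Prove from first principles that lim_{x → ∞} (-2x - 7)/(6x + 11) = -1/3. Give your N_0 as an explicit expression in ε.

N_0 = (5/9)/ε

Fix ε > 0. We seek N_0 > 0 such that x > N_0 implies |(-2x - 7)/(6x + 11) + 1/3| < ε.
(-2x - 7)/(6x + 11) + 1/3 = (6(-2x - 7) − (-2)(6x + 11)) / (6(6x + 11)) = -20/(6(6x + 11)).
For x > 0 we have 6x + 11 > 6x, so |(-2x - 7)/(6x + 11) + 1/3| = 20/(6(6x + 11)) < 20/(6·6x) = (5/9)/x.
Thus |(-2x - 7)/(6x + 11) + 1/3| < ε whenever x > (5/9)/ε.
Take N_0 = (5/9)/ε. If x > N_0 then |(-2x - 7)/(6x + 11) + 1/3| < (5/9)/x < ε.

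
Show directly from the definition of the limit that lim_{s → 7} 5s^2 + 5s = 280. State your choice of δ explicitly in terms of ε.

δ = min(1, ε/80)

Let ε > 0. We want δ > 0 such that 0 < |s − 7| < δ implies |(5s^2 + 5s) − 280| < ε.
(5s^2 + 5s) − 280 = 5s^2 + 5s - 280 = (s − 7)(5s + 40).
So |(5s^2 + 5s) − 280| = |s − 7|·|5s + 40|.
Require δ ≤ 1. Then |s − 7| < 1 gives |s| < 8, and by the triangle inequality |5s + 40| ≤ 5·8 + 40 = 80.
Hence |(5s^2 + 5s) − 280| ≤ 80|s − 7| < ε provided |s − 7| < ε/80.
Take δ = min(1, ε/80). Then 0 < |s − 7| < δ gives both |s − 7| < 1 and |s − 7| < ε/80, so |(5s^2 + 5s) − 280| < ε.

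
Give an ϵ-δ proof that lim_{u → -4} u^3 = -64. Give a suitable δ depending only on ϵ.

Let ϵ > 0. We seek δ > 0 with 0 < |u + 4| < δ ⇒ |u^3 + 64| < ϵ.
Factor: u^3 + 64 = (u + 4)(u^2 - 4u + 16), so |u^3 + 64| = |u + 4|·|u^2 - 4u + 16|.
Restrict δ ≤ 1. Then |u + 4| < 1 gives |u| < 5, so by the triangle inequality |u^2 - 4u + 16| ≤ 5^2 + 4·5 + 16 = 61.
Hence |u^3 + 64| ≤ 61|u + 4|, which is < ϵ once |u + 4| < ϵ/61.
Take δ = min(1, ϵ/61). If 0 < |u + 4| < δ then both bounds hold and |u^3 + 64| ≤ 61|u + 4| < 61·(ϵ/61) = ϵ.

δ = min(1, ϵ/61)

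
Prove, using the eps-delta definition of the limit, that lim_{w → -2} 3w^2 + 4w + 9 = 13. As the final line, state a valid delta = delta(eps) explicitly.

delta = min(1, eps/11)

Let eps > 0 be given. We want delta > 0 such that 0 < |w + 2| < delta implies |(3w^2 + 4w + 9) − 13| < eps.
(3w^2 + 4w + 9) − 13 = 3w^2 + 4w - 4 = (w + 2)(3w - 2).
So |(3w^2 + 4w + 9) − 13| = |w + 2|·|3w - 2|.
Require delta ≤ 1. Then |w + 2| < 1 gives |w| < 3, and by the triangle inequality |3w - 2| ≤ 3·3 + 2 = 11.
Hence |(3w^2 + 4w + 9) − 13| ≤ 11|w + 2| < eps provided |w + 2| < eps/11.
Take delta = min(1, eps/11). Then 0 < |w + 2| < delta gives both |w + 2| < 1 and |w + 2| < eps/11, so |(3w^2 + 4w + 9) − 13| < eps.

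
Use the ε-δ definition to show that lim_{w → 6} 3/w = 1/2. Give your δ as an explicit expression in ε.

δ = min(3, 6ε)

Fix ε > 0. We seek δ > 0 such that 0 < |w − 6| < δ implies |3/w − (1/2)| < ε.
|3/w − (1/2)| = 3·|6 − w|/(6·|w|) = 3|w − 6|/(6|w|).
Require δ ≤ 3 so that |w| > 6 − 3 = 3, hence 6|w| > 18.
Then |3/w − (1/2)| < 3|w − 6|/18, which is < ε when |w − 6| < 6ε.
Take δ = min(3, 6ε). Then 0 < |w − 6| < δ gives both |w − 6| < 3 and |w − 6| < 6ε, so |3/w − (1/2)| < ε.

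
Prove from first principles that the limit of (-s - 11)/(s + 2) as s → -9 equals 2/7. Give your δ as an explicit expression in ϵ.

Let ϵ > 0. We want δ > 0 with 0 < |s + 9| < δ ⇒ |(-s - 11)/(s + 2) − (2/7)| < ϵ.
Combining over a common denominator, (-s - 11)/(s + 2) − (2/7) = [(-s - 11)·(-7) − (-2)·(s + 2)] / [(-7)·(s + 2)] = 9(s + 9) / ((-7)(s + 2)).
So |(-s - 11)/(s + 2) − (2/7)| = 9|s + 9| / (7·|s + 2|).
Restrict δ ≤ 7/2. Then |s + 9| < 7/2 gives |s + 2| = |(s + 9) + (-7)| ≥ 7 − 7/2 = 7/2.
Hence |(-s - 11)/(s + 2) − (2/7)| < 9|s + 9|/(7·(7/2)) = (18/49)|s + 9|, which is < ϵ once |s + 9| < (49/18)ϵ.
Take δ = min(7/2, (49/18)ϵ). Then 0 < |s + 9| < δ forces both bounds, so |(-s - 11)/(s + 2) − (2/7)| < ϵ.

δ = min(7/2, (49/18)ϵ)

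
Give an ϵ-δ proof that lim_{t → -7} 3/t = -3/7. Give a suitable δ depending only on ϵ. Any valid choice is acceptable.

δ = min(7/2, (49/6)ϵ)

Suppose ϵ > 0. We seek δ > 0 such that 0 < |t + 7| < δ implies |3/t + 3/7| < ϵ.
|3/t + 3/7| = 3·|-7 − t|/(7·|t|) = 3|t + 7|/(7|t|).
Restrict δ ≤ 7/2. Then |t + 7| < 7/2 gives |t| > 7/2, so 7|t| > 49/2.
Then |3/t + 3/7| < 3|t + 7|/(49/2), which is < ϵ when |t + 7| < (49/6)ϵ.
Take δ = min(7/2, (49/6)ϵ). Then 0 < |t + 7| < δ gives both |t + 7| < 7/2 and |t + 7| < (49/6)ϵ, so |3/t + 3/7| < ϵ.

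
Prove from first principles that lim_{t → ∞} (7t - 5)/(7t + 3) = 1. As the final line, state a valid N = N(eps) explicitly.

N = (8/7)/eps

Let eps > 0 be given. We seek N > 0 such that t > N implies |(7t - 5)/(7t + 3) − 1| < eps.
(7t - 5)/(7t + 3) − 1 = (7(7t - 5) − 7(7t + 3)) / (7(7t + 3)) = -56/(7(7t + 3)).
For t > 0 we have 7t + 3 > 7t, so |(7t - 5)/(7t + 3) − 1| = 56/(7(7t + 3)) < 56/(7·7t) = (8/7)/t.
Thus |(7t - 5)/(7t + 3) − 1| < eps whenever t > (8/7)/eps.
Take N = (8/7)/eps. If t > N then |(7t - 5)/(7t + 3) − 1| < (8/7)/t < eps.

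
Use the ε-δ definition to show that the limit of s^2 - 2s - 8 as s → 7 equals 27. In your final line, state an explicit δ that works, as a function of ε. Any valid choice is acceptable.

δ = min(1, ε/13)

Let ε > 0. We want δ > 0 such that 0 < |s − 7| < δ implies |(s^2 - 2s - 8) − 27| < ε.
(s^2 - 2s - 8) − 27 = s^2 - 2s - 35 = (s − 7)(s + 5).
So |(s^2 - 2s - 8) − 27| = |s − 7|·|s + 5|.
Assume first that |s − 7| < 1, so |s| < 8. Then |s + 5| ≤ 8 + 5 = 13.
Hence |(s^2 - 2s - 8) − 27| ≤ 13|s − 7| < ε provided |s − 7| < ε/13.
Choosing δ = min(1, ε/13) ensures both conditions, hence |(s^2 - 2s - 8) − 27| < ε.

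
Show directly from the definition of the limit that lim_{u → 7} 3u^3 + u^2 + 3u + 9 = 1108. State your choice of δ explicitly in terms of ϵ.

Fix ϵ > 0. We want δ > 0 such that 0 < |u − 7| < δ implies |(3u^3 + u^2 + 3u + 9) − 1108| < ϵ.
(3u^3 + u^2 + 3u + 9) − 1108 = 3u^3 + u^2 + 3u - 1099 = (u − 7)(3u^2 + 22u + 157).
So |(3u^3 + u^2 + 3u + 9) − 1108| = |u − 7|·|3u^2 + 22u + 157|.
Require δ ≤ 1. Then |u − 7| < 1 gives |u| < 8, and by the triangle inequality |3u^2 + 22u + 157| ≤ 3·8^2 + 22·8 + 157 = 525.
Hence |(3u^3 + u^2 + 3u + 9) − 1108| ≤ 525|u − 7| < ϵ provided |u − 7| < ϵ/525.
Choosing δ = min(1, ϵ/525) ensures both conditions, hence |(3u^3 + u^2 + 3u + 9) − 1108| < ϵ.

δ = min(1, ϵ/525)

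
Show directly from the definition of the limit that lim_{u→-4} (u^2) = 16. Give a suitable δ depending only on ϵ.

Fix ϵ > 0. We seek δ > 0 with 0 < |u + 4| < δ ⇒ |u^2 − 16| < ϵ.
Factor: u^2 − 16 = (u + 4)(u - 4), so |u^2 − 16| = |u + 4|·|u - 4|.
Impose δ ≤ 1 so that |u| < 5; then |u - 4| ≤ 9.
Hence |u^2 − 16| ≤ 9|u + 4|, which is < ϵ once |u + 4| < ϵ/9.
Take δ = min(1, ϵ/9). If 0 < |u + 4| < δ then both bounds hold and |u^2 − 16| ≤ 9|u + 4| < 9·(ϵ/9) = ϵ.

δ = min(1, ϵ/9)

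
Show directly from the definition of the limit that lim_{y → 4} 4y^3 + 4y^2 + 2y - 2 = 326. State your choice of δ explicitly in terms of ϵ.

δ = min(2, ϵ/346)

Let ϵ > 0 be given. We want δ > 0 such that 0 < |y − 4| < δ implies |(4y^3 + 4y^2 + 2y - 2) − 326| < ϵ.
(4y^3 + 4y^2 + 2y - 2) − 326 = 4y^3 + 4y^2 + 2y - 328 = (y − 4)(4y^2 + 20y + 82).
So |(4y^3 + 4y^2 + 2y - 2) − 326| = |y − 4|·|4y^2 + 20y + 82|.
Assume first that |y − 4| < 2, so |y| < 6. Then |4y^2 + 20y + 82| ≤ 4·6^2 + 20·6 + 82 = 346.
Hence |(4y^3 + 4y^2 + 2y - 2) − 326| ≤ 346|y − 4| < ϵ provided |y − 4| < ϵ/346.
Choosing δ = min(2, ϵ/346) ensures both conditions, hence |(4y^3 + 4y^2 + 2y - 2) − 326| < ϵ.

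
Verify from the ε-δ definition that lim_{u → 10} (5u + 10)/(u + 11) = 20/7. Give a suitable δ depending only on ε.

δ = min(21/2, (49/10)ε)

Let ε > 0 be given. We want δ > 0 with 0 < |u − 10| < δ ⇒ |(5u + 10)/(u + 11) − (20/7)| < ε.
Combining over a common denominator, (5u + 10)/(u + 11) − (20/7) = [(5u + 10)·21 − 60·(u + 11)] / [21·(u + 11)] = 45(u − 10) / (21(u + 11)).
So |(5u + 10)/(u + 11) − (20/7)| = 45|u − 10| / (21·|u + 11|).
Restrict δ ≤ 21/2. Then |u − 10| < 21/2 gives |u + 11| = |(u − 10) + 21| ≥ 21 − 21/2 = 21/2.
Hence |(5u + 10)/(u + 11) − (20/7)| < 45|u − 10|/(21·(21/2)) = (10/49)|u − 10|, which is < ε once |u − 10| < (49/10)ε.
Take δ = min(21/2, (49/10)ε). Then 0 < |u − 10| < δ forces both bounds, so |(5u + 10)/(u + 11) − (20/7)| < ε.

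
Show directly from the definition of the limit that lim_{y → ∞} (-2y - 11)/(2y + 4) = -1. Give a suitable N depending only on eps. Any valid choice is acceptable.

N = (7/2)/eps

Fix eps > 0. We seek N > 0 such that y > N implies |(-2y - 11)/(2y + 4) + 1| < eps.
(-2y - 11)/(2y + 4) + 1 = (2(-2y - 11) − (-2)(2y + 4)) / (2(2y + 4)) = -14/(2(2y + 4)).
For y > 0 we have 2y + 4 > 2y, so |(-2y - 11)/(2y + 4) + 1| = 14/(2(2y + 4)) < 14/(2·2y) = (7/2)/y.
Thus |(-2y - 11)/(2y + 4) + 1| < eps whenever y > (7/2)/eps.
Take N = (7/2)/eps. If y > N then |(-2y - 11)/(2y + 4) + 1| < (7/2)/y < eps.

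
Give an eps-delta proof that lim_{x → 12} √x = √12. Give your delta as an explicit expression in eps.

delta = min(12, √12·eps)

Suppose eps > 0. We want delta > 0 such that 0 < |x − 12| < delta implies |√x − √12| < eps.
Rationalise: √x − √12 = (x − 12)/(√x + √12), so |√x − √12| = |x − 12|/(√x + √12).
Restrict delta ≤ 12 so that |x − 12| < 12 forces x > 0, and then √x + √12 > √12.
Hence |√x − √12| < |x − 12|/√12, which is < eps once |x − 12| < √12·eps.
Take delta = min(12, √12·eps). If 0 < |x − 12| < delta then x > 0 and |√x − √12| < |x − 12|/√12 < eps.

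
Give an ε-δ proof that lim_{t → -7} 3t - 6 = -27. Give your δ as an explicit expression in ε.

Let ε > 0. We need δ > 0 so that 0 < |t + 7| < δ implies |(3t - 6) + 27| < ε.
|(3t - 6) + 27| = |3t + 21| = 3|t + 7|.
Thus it suffices that |t + 7| < ε/3.
Choosing δ = ε/3 gives |(3t - 6) + 27| = 3|t + 7| < ε whenever |t + 7| < δ.

δ = ε/3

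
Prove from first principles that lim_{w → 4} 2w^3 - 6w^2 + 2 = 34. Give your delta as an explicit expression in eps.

delta = min(2, eps/92)

Let eps > 0 be given. We want delta > 0 such that 0 < |w − 4| < delta implies |(2w^3 - 6w^2 + 2) − 34| < eps.
(2w^3 - 6w^2 + 2) − 34 = 2w^3 - 6w^2 - 32 = (w − 4)(2w^2 + 2w + 8).
So |(2w^3 - 6w^2 + 2) − 34| = |w − 4|·|2w^2 + 2w + 8|.
Assume first that |w − 4| < 2, so |w| < 6. Then |2w^2 + 2w + 8| ≤ 2·6^2 + 2·6 + 8 = 92.
Hence |(2w^3 - 6w^2 + 2) − 34| ≤ 92|w − 4| < eps provided |w − 4| < eps/92.
Take delta = min(2, eps/92). Then 0 < |w − 4| < delta gives both |w − 4| < 2 and |w − 4| < eps/92, so |(2w^3 - 6w^2 + 2) − 34| < eps.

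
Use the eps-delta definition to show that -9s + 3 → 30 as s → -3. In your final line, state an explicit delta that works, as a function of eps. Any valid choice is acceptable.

delta = eps/9

Fix eps > 0. We need delta > 0 so that 0 < |s + 3| < delta implies |(-9s + 3) − 30| < eps.
|(-9s + 3) − 30| = |-9s - 27| = 9|s + 3|.
So 9|s + 3| < eps exactly when |s + 3| < eps/9.
Choosing delta = eps/9 gives |(-9s + 3) − 30| = 9|s + 3| < eps whenever |s + 3| < delta.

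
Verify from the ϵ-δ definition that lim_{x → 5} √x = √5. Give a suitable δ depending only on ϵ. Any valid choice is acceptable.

Let ϵ > 0. We want δ > 0 such that 0 < |x − 5| < δ implies |√x − √5| < ϵ.
Rationalise: √x − √5 = (x − 5)/(√x + √5), so |√x − √5| = |x − 5|/(√x + √5).
Restrict δ ≤ 5 so that |x − 5| < 5 forces x > 0, and then √x + √5 > √5.
Hence |√x − √5| < |x − 5|/√5, which is < ϵ once |x − 5| < √5·ϵ.
Take δ = min(5, √5·ϵ). If 0 < |x − 5| < δ then x > 0 and |√x − √5| < |x − 5|/√5 < ϵ.

δ = min(5, √5·ϵ)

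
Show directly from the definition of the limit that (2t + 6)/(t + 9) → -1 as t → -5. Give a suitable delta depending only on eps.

delta = min(2, (2/3)eps)

Let eps > 0. We want delta > 0 with 0 < |t + 5| < delta ⇒ |(2t + 6)/(t + 9) + 1| < eps.
Combining over a common denominator, (2t + 6)/(t + 9) + 1 = [(2t + 6)·4 − (-4)·(t + 9)] / [4·(t + 9)] = 12(t + 5) / (4(t + 9)).
So |(2t + 6)/(t + 9) + 1| = 12|t + 5| / (4·|t + 9|).
Require delta ≤ 2, so |t + 9| ≥ |4| − |t + 5| > 4 − 2 = 2.
Hence |(2t + 6)/(t + 9) + 1| < 12|t + 5|/(4·2) = (3/2)|t + 5|, which is < eps once |t + 5| < (2/3)eps.
Take delta = min(2, (2/3)eps). Then 0 < |t + 5| < delta forces both bounds, so |(2t + 6)/(t + 9) + 1| < eps.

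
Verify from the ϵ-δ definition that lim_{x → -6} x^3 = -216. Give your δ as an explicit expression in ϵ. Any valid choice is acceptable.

δ = min(1, ϵ/127)

Fix ϵ > 0. We seek δ > 0 with 0 < |x + 6| < δ ⇒ |x^3 + 216| < ϵ.
Factor: x^3 + 216 = (x + 6)(x^2 - 6x + 36), so |x^3 + 216| = |x + 6|·|x^2 - 6x + 36|.
Impose δ ≤ 1 so that |x| < 7; then |x^2 - 6x + 36| ≤ 127.
Hence |x^3 + 216| ≤ 127|x + 6|, which is < ϵ once |x + 6| < ϵ/127.
Take δ = min(1, ϵ/127). If 0 < |x + 6| < δ then both bounds hold and |x^3 + 216| ≤ 127|x + 6| < 127·(ϵ/127) = ϵ.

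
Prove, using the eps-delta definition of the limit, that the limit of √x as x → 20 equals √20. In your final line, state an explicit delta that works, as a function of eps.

Let eps > 0. We want delta > 0 such that 0 < |x − 20| < delta implies |√x − √20| < eps.
Rationalise: √x − √20 = (x − 20)/(√x + √20), so |√x − √20| = |x − 20|/(√x + √20).
Restrict delta ≤ 20 so that |x − 20| < 20 forces x > 0, and then √x + √20 > √20.
Hence |√x − √20| < |x − 20|/√20, which is < eps once |x − 20| < √20·eps.
Take delta = min(20, √20·eps). If 0 < |x − 20| < delta then x > 0 and |√x − √20| < |x − 20|/√20 < eps.

delta = min(20, √20·eps)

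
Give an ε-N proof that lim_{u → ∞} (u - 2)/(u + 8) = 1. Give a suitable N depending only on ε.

N = 10/ε

Let ε > 0 be given. We seek N > 0 such that u > N implies |(u - 2)/(u + 8) − 1| < ε.
(u - 2)/(u + 8) − 1 = ((u - 2) − (u + 8)) / ((u + 8)) = -10/((u + 8)).
For u > 0 we have u + 8 > u, so |(u - 2)/(u + 8) − 1| = 10/((u + 8)) < 10/(u) = 10/u.
Thus |(u - 2)/(u + 8) − 1| < ε whenever u > 10/ε.
Take N = 10/ε. If u > N then |(u - 2)/(u + 8) − 1| < 10/u < ε.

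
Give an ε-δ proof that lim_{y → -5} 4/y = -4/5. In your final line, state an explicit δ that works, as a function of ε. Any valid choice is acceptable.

δ = min(5/2, (25/8)ε)

Let ε > 0 be given. We seek δ > 0 such that 0 < |y + 5| < δ implies |4/y + 4/5| < ε.
|4/y + 4/5| = 4·|-5 − y|/(5·|y|) = 4|y + 5|/(5|y|).
Restrict δ ≤ 5/2. Then |y + 5| < 5/2 gives |y| > 5/2, so 5|y| > 25/2.
Then |4/y + 4/5| < 4|y + 5|/(25/2), which is < ε when |y + 5| < (25/8)ε.
Take δ = min(5/2, (25/8)ε). Then 0 < |y + 5| < δ gives both |y + 5| < 5/2 and |y + 5| < (25/8)ε, so |4/y + 4/5| < ε.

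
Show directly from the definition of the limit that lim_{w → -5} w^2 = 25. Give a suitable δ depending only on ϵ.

δ = min(2, ϵ/12)

Let ϵ > 0 be given. We seek δ > 0 with 0 < |w + 5| < δ ⇒ |w^2 − 25| < ϵ.
Factor: w^2 − 25 = (w + 5)(w - 5), so |w^2 − 25| = |w + 5|·|w - 5|.
Restrict δ ≤ 2. Then |w + 5| < 2 gives |w| < 7, so by the triangle inequality |w - 5| ≤ 7 + 5 = 12.
Hence |w^2 − 25| ≤ 12|w + 5|, which is < ϵ once |w + 5| < ϵ/12.
Take δ = min(2, ϵ/12). If 0 < |w + 5| < δ then both bounds hold and |w^2 − 25| ≤ 12|w + 5| < 12·(ϵ/12) = ϵ.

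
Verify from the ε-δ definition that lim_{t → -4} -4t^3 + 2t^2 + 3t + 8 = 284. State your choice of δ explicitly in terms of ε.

Fix ε > 0. We want δ > 0 such that 0 < |t + 4| < δ implies |(-4t^3 + 2t^2 + 3t + 8) − 284| < ε.
(-4t^3 + 2t^2 + 3t + 8) − 284 = -4t^3 + 2t^2 + 3t - 276 = (t + 4)(-4t^2 + 18t - 69).
So |(-4t^3 + 2t^2 + 3t + 8) − 284| = |t + 4|·|-4t^2 + 18t - 69|.
Assume first that |t + 4| < 1, so |t| < 5. Then |-4t^2 + 18t - 69| ≤ 4·5^2 + 18·5 + 69 = 259.
Hence |(-4t^3 + 2t^2 + 3t + 8) − 284| ≤ 259|t + 4| < ε provided |t + 4| < ε/259.
Choosing δ = min(1, ε/259) ensures both conditions, hence |(-4t^3 + 2t^2 + 3t + 8) − 284| < ε.

δ = min(1, ε/259)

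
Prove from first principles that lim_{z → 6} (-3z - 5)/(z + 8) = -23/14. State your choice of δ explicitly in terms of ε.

δ = min(7, (98/19)ε)

Fix ε > 0. We want δ > 0 with 0 < |z − 6| < δ ⇒ |(-3z - 5)/(z + 8) + 23/14| < ε.
Combining over a common denominator, (-3z - 5)/(z + 8) + 23/14 = [(-3z - 5)·14 − (-23)·(z + 8)] / [14·(z + 8)] = -19(z − 6) / (14(z + 8)).
So |(-3z - 5)/(z + 8) + 23/14| = 19|z − 6| / (14·|z + 8|).
Require δ ≤ 7, so |z + 8| ≥ |14| − |z − 6| > 14 − 7 = 7.
Hence |(-3z - 5)/(z + 8) + 23/14| < 19|z − 6|/(14·7) = (19/98)|z − 6|, which is < ε once |z − 6| < (98/19)ε.
Take δ = min(7, (98/19)ε). Then 0 < |z − 6| < δ forces both bounds, so |(-3z - 5)/(z + 8) + 23/14| < ε.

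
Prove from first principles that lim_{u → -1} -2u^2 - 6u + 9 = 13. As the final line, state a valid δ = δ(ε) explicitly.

δ = min(1, ε/8)

Fix ε > 0. We want δ > 0 such that 0 < |u + 1| < δ implies |(-2u^2 - 6u + 9) − 13| < ε.
(-2u^2 - 6u + 9) − 13 = -2u^2 - 6u - 4 = (u + 1)(-2u - 4).
So |(-2u^2 - 6u + 9) − 13| = |u + 1|·|-2u - 4|.
Require δ ≤ 1. Then |u + 1| < 1 gives |u| < 2, and by the triangle inequality |-2u - 4| ≤ 2·2 + 4 = 8.
Hence |(-2u^2 - 6u + 9) − 13| ≤ 8|u + 1| < ε provided |u + 1| < ε/8.
Choosing δ = min(1, ε/8) ensures both conditions, hence |(-2u^2 - 6u + 9) − 13| < ε.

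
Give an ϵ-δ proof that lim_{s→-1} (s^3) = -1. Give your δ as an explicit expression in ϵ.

δ = min(1, ϵ/7)

Fix ϵ > 0. We seek δ > 0 with 0 < |s + 1| < δ ⇒ |s^3 + 1| < ϵ.
Factor: s^3 + 1 = (s + 1)(s^2 - s + 1), so |s^3 + 1| = |s + 1|·|s^2 - s + 1|.
Restrict δ ≤ 1. Then |s + 1| < 1 gives |s| < 2, so by the triangle inequality |s^2 - s + 1| ≤ 2^2 + 2 + 1 = 7.
Hence |s^3 + 1| ≤ 7|s + 1|, which is < ϵ once |s + 1| < ϵ/7.
Take δ = min(1, ϵ/7). If 0 < |s + 1| < δ then both bounds hold and |s^3 + 1| ≤ 7|s + 1| < 7·(ϵ/7) = ϵ.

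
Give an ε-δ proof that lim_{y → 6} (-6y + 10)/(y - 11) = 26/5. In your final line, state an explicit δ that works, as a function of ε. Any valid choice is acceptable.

Let ε > 0. We want δ > 0 with 0 < |y − 6| < δ ⇒ |(-6y + 10)/(y - 11) − (26/5)| < ε.
Combining over a common denominator, (-6y + 10)/(y - 11) − (26/5) = [(-6y + 10)·(-5) − (-26)·(y - 11)] / [(-5)·(y - 11)] = 56(y − 6) / ((-5)(y - 11)).
So |(-6y + 10)/(y - 11) − (26/5)| = 56|y − 6| / (5·|y − 11|).
Restrict δ ≤ 5/2. Then |y − 6| < 5/2 gives |y − 11| = |(y − 6) + (-5)| ≥ 5 − 5/2 = 5/2.
Hence |(-6y + 10)/(y - 11) − (26/5)| < 56|y − 6|/(5·(5/2)) = (112/25)|y − 6|, which is < ε once |y − 6| < (25/112)ε.
Take δ = min(5/2, (25/112)ε). Then 0 < |y − 6| < δ forces both bounds, so |(-6y + 10)/(y - 11) − (26/5)| < ε.

δ = min(5/2, (25/112)ε)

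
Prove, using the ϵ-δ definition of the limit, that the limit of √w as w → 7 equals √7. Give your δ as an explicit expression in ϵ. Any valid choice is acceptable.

δ = min(7, √7·ϵ)

Let ϵ > 0 be given. We want δ > 0 such that 0 < |w − 7| < δ implies |√w − √7| < ϵ.
Multiplying by the conjugate, |√w − √7| = |w − 7|/(√w + √7).
Restrict δ ≤ 7 so that |w − 7| < 7 forces w > 0, and then √w + √7 > √7.
Hence |√w − √7| < |w − 7|/√7, which is < ϵ once |w − 7| < √7·ϵ.
Take δ = min(7, √7·ϵ). If 0 < |w − 7| < δ then w > 0 and |√w − √7| < |w − 7|/√7 < ϵ.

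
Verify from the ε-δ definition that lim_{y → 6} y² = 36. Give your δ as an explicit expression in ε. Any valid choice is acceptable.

δ = min(1, ε/13)

Let ε > 0 be given. We seek δ > 0 with 0 < |y − 6| < δ ⇒ |y² − 36| < ε.
Factor: y² − 36 = (y − 6)(y + 6), so |y² − 36| = |y − 6|·|y + 6|.
Restrict δ ≤ 1. Then |y − 6| < 1 gives |y| < 7, so by the triangle inequality |y + 6| ≤ 7 + 6 = 13.
Hence |y² − 36| ≤ 13|y − 6|, which is < ε once |y − 6| < ε/13.
Take δ = min(1, ε/13). If 0 < |y − 6| < δ then both bounds hold and |y² − 36| ≤ 13|y − 6| < 13·(ε/13) = ε.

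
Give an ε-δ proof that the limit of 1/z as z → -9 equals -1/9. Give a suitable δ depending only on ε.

Fix ε > 0. We seek δ > 0 such that 0 < |z + 9| < δ implies |1/z + 1/9| < ε.
|1/z + 1/9| = |-9 − z|/(9·|z|) = |z + 9|/(9|z|).
Restrict δ ≤ 9/2. Then |z + 9| < 9/2 gives |z| > 9/2, so 9|z| > 81/2.
Then |1/z + 1/9| < |z + 9|/(81/2), which is < ε when |z + 9| < (81/2)ε.
Take δ = min(9/2, (81/2)ε). Then 0 < |z + 9| < δ gives both |z + 9| < 9/2 and |z + 9| < (81/2)ε, so |1/z + 1/9| < ε.

δ = min(9/2, (81/2)ε)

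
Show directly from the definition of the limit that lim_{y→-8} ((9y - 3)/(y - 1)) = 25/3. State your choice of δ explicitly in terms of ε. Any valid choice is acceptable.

δ = min(9/2, (27/4)ε)

Suppose ε > 0. We want δ > 0 with 0 < |y + 8| < δ ⇒ |(9y - 3)/(y - 1) − (25/3)| < ε.
Combining over a common denominator, (9y - 3)/(y - 1) − (25/3) = [(9y - 3)·(-9) − (-75)·(y - 1)] / [(-9)·(y - 1)] = -6(y + 8) / ((-9)(y - 1)).
So |(9y - 3)/(y - 1) − (25/3)| = 6|y + 8| / (9·|y − 1|).
Restrict δ ≤ 9/2. Then |y + 8| < 9/2 gives |y − 1| = |(y + 8) + (-9)| ≥ 9 − 9/2 = 9/2.
Hence |(9y - 3)/(y - 1) − (25/3)| < 6|y + 8|/(9·(9/2)) = (4/27)|y + 8|, which is < ε once |y + 8| < (27/4)ε.
Take δ = min(9/2, (27/4)ε). Then 0 < |y + 8| < δ forces both bounds, so |(9y - 3)/(y - 1) − (25/3)| < ε.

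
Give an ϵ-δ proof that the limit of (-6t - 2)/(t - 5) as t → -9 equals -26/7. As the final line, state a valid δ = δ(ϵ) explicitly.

δ = min(7, (49/16)ϵ)

Suppose ϵ > 0. We want δ > 0 with 0 < |t + 9| < δ ⇒ |(-6t - 2)/(t - 5) + 26/7| < ϵ.
Combining over a common denominator, (-6t - 2)/(t - 5) + 26/7 = [(-6t - 2)·(-14) − 52·(t - 5)] / [(-14)·(t - 5)] = 32(t + 9) / ((-14)(t - 5)).
So |(-6t - 2)/(t - 5) + 26/7| = 32|t + 9| / (14·|t − 5|).
Require δ ≤ 7, so |t − 5| ≥ |-14| − |t + 9| > 14 − 7 = 7.
Hence |(-6t - 2)/(t - 5) + 26/7| < 32|t + 9|/(14·7) = (16/49)|t + 9|, which is < ϵ once |t + 9| < (49/16)ϵ.
Take δ = min(7, (49/16)ϵ). Then 0 < |t + 9| < δ forces both bounds, so |(-6t - 2)/(t - 5) + 26/7| < ϵ.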